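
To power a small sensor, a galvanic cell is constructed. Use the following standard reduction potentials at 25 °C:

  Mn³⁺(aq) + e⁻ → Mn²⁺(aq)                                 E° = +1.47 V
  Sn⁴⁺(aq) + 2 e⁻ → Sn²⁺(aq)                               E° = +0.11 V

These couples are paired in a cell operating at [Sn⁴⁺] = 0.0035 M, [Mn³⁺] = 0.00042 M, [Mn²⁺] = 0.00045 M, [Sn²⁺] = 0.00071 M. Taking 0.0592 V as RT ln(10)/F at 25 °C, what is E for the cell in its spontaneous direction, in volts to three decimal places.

+1.338 V

Mn³⁺/Mn²⁺ is the cathode (higher E°), Sn⁴⁺/Sn²⁺ the anode: E°cell = +1.47 − (+0.11) = +1.36 V, n = 2.
Overall: 2 Mn³⁺(aq) + Sn²⁺(aq) → 2 Mn²⁺(aq) + Sn⁴⁺(aq)
Q = [Mn²⁺]^2·[Sn⁴⁺] / ([Mn³⁺]^2·[Sn²⁺]); log Q = 0.753.
E = E° − (0.0592/n) log Q = +1.36 − (0.0592/2)(0.753) = +1.338 V.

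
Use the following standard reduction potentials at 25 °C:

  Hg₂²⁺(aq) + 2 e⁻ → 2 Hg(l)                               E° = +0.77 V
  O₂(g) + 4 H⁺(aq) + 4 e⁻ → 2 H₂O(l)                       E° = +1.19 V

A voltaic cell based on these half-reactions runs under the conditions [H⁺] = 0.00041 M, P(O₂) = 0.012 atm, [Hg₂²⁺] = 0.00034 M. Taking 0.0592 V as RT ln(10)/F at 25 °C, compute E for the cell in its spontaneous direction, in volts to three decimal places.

O₂/H₂O is the cathode (higher E°), Hg₂²⁺/Hg the anode: E°cell = +1.19 − (+0.77) = +0.42 V, n = 4.
Overall: O₂(g) + 4 H⁺(aq) + 4 Hg(l) → 2 H₂O(l) + 2 Hg₂²⁺(aq)
Q = [Hg₂²⁺]^2 / (P(O₂)·[H⁺]^4); log Q = 8.533.
E = E° − (0.0592/n) log Q = +0.42 − (0.0592/4)(8.533) = +0.294 V.

+0.294 V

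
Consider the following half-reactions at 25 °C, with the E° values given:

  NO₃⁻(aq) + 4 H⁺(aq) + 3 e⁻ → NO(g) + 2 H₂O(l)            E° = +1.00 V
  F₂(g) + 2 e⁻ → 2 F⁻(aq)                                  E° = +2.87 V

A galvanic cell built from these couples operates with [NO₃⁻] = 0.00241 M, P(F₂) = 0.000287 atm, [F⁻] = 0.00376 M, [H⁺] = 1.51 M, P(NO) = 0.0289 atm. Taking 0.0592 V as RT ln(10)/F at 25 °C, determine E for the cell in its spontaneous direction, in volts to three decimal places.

+1.916 V

F₂/F⁻ is the cathode (higher E°), NO₃⁻/NO the anode: E°cell = +2.87 − (+1.00) = +1.87 V, n = 6.
Overall: 3 F₂(g) + 2 NO(g) + 4 H₂O(l) → 6 F⁻(aq) + 2 NO₃⁻(aq) + 8 H⁺(aq)
Q = [F⁻]^6·[NO₃⁻]^2·[H⁺]^8 / (P(F₂)^3·P(NO)^2); log Q = -4.648.
E = E° − (0.0592/n) log Q = +1.87 − (0.0592/6)(-4.648) = +1.916 V.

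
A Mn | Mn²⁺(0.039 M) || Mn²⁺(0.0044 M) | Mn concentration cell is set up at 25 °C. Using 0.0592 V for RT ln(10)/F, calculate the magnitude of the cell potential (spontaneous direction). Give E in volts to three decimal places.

For a concentration cell E°cell = 0. The 0.039 M side is the cathode (reduction is favoured where [Mn²⁺] is higher).
With n = 2, E = −(0.0592/2) log([Mn²⁺]ₐₙ/[Mn²⁺]꜀ₐₜ) = −(0.0592/2) log(0.0044/0.039) = −(0.0592/2)(-0.948) = +0.028 V.

+0.028 V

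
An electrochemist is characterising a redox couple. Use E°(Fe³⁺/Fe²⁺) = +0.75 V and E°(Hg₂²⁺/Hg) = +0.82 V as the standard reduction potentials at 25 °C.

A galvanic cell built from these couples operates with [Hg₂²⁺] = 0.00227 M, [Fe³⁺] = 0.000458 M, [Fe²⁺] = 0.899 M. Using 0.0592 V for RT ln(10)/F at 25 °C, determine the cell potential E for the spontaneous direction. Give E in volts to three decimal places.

+0.187 V

Hg₂²⁺/Hg is the cathode (higher E°), Fe³⁺/Fe²⁺ the anode: E°cell = +0.82 − (+0.75) = +0.07 V, n = 2.
Overall: Hg₂²⁺(aq) + 2 Fe²⁺(aq) → 2 Hg(l) + 2 Fe³⁺(aq)
Q = [Fe³⁺]^2 / ([Hg₂²⁺]·[Fe²⁺]^2); log Q = -3.942.
E = E° − (0.0592/n) log Q = +0.07 − (0.0592/2)(-3.942) = +0.187 V.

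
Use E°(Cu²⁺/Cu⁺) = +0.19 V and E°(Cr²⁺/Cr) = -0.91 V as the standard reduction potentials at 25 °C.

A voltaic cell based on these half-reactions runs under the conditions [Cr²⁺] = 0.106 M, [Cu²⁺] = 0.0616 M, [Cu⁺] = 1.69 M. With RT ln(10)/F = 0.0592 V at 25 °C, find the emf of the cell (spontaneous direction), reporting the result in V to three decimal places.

+1.044 V

Cu²⁺/Cu⁺ is the cathode (higher E°), Cr²⁺/Cr the anode: E°cell = +0.19 − (-0.91) = +1.10 V, n = 2.
Overall: 2 Cu²⁺(aq) + Cr(s) → 2 Cu⁺(aq) + Cr²⁺(aq)
Q = [Cu⁺]^2·[Cr²⁺] / ([Cu²⁺]^2); log Q = 1.902.
E = E° − (0.0592/n) log Q = +1.10 − (0.0592/2)(1.902) = +1.044 V.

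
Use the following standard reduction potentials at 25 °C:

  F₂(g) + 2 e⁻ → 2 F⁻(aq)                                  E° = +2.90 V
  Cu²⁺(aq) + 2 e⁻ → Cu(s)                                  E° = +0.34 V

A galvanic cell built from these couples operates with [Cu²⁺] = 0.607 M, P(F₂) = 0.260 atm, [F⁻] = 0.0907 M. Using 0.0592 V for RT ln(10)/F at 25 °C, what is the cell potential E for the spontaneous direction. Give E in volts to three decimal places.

F₂/F⁻ is the cathode (higher E°), Cu²⁺/Cu the anode: E°cell = +2.90 − (+0.34) = +2.56 V, n = 2.
Overall: F₂(g) + Cu(s) → 2 F⁻(aq) + Cu²⁺(aq)
Q = [F⁻]^2·[Cu²⁺] / (P(F₂)); log Q = -1.717.
E = E° − (0.0592/n) log Q = +2.56 − (0.0592/2)(-1.717) = +2.611 V.

+2.611 V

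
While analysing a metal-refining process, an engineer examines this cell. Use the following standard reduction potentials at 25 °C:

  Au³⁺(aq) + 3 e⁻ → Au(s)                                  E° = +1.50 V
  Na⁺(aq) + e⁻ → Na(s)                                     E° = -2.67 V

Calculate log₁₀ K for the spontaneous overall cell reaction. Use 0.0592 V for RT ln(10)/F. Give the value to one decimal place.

Cathode: Au³⁺/Au; anode: Na⁺/Na. E°cell = +4.17 V, n = 3.
log K = nE°cell / 0.0592 = (3)(+4.17) / 0.0592 = 211.3.

211.3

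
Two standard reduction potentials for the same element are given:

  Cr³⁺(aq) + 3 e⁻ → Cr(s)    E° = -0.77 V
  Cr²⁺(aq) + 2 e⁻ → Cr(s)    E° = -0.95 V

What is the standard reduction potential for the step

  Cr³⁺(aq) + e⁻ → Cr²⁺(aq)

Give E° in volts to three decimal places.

Sequential free energies add, so n₃E°₃ = n₁E°₁ + n₂E°₂.
With n₃ = 3, and the known step contributing 2×(-0.95) V, the unknown satisfies 1·E° = 3×(-0.77) − 2×(-0.95) = -0.410.
E° = -0.410 / 1 = -0.410 V.

-0.410 V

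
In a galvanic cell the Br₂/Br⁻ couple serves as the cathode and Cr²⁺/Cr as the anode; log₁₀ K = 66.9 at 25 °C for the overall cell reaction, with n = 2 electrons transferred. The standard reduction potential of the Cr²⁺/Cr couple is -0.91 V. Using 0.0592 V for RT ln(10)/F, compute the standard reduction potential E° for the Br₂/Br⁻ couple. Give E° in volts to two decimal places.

+1.07 V

E°cell = (0.0592/n)·log K = (0.0592/2)(66.9) = +1.980 V.
Since Br₂/Br⁻ is the cathode and Cr²⁺/Cr the anode, E°cell = E°(Br₂/Br⁻) − E°(Cr²⁺/Cr).
So E°(Br₂/Br⁻) = E°cell + E°(Cr²⁺/Cr) = +1.980 + (-0.91) = +1.07 V.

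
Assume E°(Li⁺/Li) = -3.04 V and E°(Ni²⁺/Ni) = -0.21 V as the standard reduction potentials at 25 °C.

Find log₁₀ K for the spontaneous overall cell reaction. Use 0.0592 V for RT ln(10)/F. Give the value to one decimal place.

Cathode: Ni²⁺/Ni; anode: Li⁺/Li. E°cell = +2.83 V, n = 2.
log K = nE°cell / 0.0592 = (2)(+2.83) / 0.0592 = 95.6.

95.6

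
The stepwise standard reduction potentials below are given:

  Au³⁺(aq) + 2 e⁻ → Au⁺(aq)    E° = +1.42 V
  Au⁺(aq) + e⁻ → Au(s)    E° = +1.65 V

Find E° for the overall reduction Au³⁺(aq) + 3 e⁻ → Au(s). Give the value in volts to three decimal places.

+1.497 V

Since ΔG° = −nFE° is additive over sequential reductions, n₃E°₃ = n₁E°₁ + n₂E°₂.
E°₃ = (2×+1.42 + 1×+1.65) / 3 = (+4.490) / 3 = +1.497 V.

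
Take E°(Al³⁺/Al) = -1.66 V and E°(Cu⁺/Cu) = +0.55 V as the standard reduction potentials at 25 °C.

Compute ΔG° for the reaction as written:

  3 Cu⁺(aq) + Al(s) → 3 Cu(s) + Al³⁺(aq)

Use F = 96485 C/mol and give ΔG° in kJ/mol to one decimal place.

As written, Cu⁺/Cu is reduced (cathode) and Al³⁺/Al is oxidised (anode), so E°cell = (+0.55) − (-1.66) = +2.21 V.
Balancing electrons gives n = 3.
ΔG° = −nFE° = −(3)(96485)(+2.21) = -639,696 J = -639.7 kJ/mol.

-639.7 kJ/mol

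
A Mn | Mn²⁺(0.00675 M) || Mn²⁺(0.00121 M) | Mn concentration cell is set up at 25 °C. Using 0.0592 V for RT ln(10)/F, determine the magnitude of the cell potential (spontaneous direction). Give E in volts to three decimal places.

For a concentration cell E°cell = 0. The 0.00675 M side is the cathode (reduction is favoured where [Mn²⁺] is higher).
With n = 2, E = −(0.0592/2) log([Mn²⁺]ₐₙ/[Mn²⁺]꜀ₐₜ) = −(0.0592/2) log(0.00121/0.00675) = −(0.0592/2)(-0.747) = +0.022 V.

+0.022 V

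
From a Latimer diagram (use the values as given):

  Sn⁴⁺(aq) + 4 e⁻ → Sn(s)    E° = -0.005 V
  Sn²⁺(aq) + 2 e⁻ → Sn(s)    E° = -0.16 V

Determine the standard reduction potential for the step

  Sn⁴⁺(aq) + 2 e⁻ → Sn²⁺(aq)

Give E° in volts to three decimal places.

+0.150 V

Sequential free energies add, so n₃E°₃ = n₁E°₁ + n₂E°₂.
With n₃ = 4, and the known step contributing 2×(-0.16) V, the unknown satisfies 2·E° = 4×(-0.005) − 2×(-0.16) = +0.300.
E° = +0.300 / 2 = +0.150 V.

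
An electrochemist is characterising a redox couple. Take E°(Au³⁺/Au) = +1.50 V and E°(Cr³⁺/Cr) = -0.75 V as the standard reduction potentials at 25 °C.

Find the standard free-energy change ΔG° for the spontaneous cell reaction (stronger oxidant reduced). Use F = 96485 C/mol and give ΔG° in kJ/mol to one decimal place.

Au³⁺/Au (E° = +1.50 V) is the cathode; Cr³⁺/Cr (E° = -0.75 V) is the anode, so E°cell = +2.25 V.
Balancing electrons gives n = 3 (lcm of 3 and 3).
ΔG° = −nFE° = −(3)(96485)(+2.25) = -651,274 J = -651.3 kJ/mol.

-651.3 kJ/mol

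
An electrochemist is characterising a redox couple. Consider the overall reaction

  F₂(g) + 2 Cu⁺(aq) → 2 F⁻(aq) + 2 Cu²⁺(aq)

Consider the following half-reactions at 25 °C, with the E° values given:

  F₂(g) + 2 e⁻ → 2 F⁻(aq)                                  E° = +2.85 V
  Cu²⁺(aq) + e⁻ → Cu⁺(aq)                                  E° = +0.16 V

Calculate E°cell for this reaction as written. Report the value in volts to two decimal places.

+2.69 V

The F₂/F⁻ couple has the higher reduction potential, so it is the cathode; Cu²⁺/Cu⁺ is oxidised at the anode.
E°cell = E°(cathode) − E°(anode) = (+2.85) − (+0.16) = +2.69 V.
Since E°cell > 0, the reaction is spontaneous under standard conditions.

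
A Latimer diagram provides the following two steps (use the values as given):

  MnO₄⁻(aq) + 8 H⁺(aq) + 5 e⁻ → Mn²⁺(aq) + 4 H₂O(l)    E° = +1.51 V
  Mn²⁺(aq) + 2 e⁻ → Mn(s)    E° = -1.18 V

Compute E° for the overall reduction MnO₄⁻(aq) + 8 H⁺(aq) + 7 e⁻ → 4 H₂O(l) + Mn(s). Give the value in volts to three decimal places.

+0.741 V

Adding the free-energy changes (−nFE°) of the two steps gives −n₃FE°₃ = −n₁FE°₁ − n₂FE°₂.
E°₃ = (5×+1.51 + 2×-1.18) / 7 = (+5.190) / 7 = +0.741 V.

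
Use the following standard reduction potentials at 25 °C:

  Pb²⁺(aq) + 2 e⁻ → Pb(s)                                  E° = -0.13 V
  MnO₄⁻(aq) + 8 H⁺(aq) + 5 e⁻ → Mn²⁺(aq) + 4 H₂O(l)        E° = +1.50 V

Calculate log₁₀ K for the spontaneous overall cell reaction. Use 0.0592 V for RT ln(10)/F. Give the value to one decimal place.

Cathode: MnO₄⁻/Mn²⁺; anode: Pb²⁺/Pb. E°cell = +1.63 V, n = 10.
log K = nE°cell / 0.0592 = (10)(+1.63) / 0.0592 = 275.3.

275.3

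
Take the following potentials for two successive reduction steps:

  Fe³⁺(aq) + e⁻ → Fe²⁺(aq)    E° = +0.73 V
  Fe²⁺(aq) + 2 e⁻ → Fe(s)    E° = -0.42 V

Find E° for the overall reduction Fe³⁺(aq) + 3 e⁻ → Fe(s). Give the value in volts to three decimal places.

Adding the free-energy changes (−nFE°) of the two steps gives −n₃FE°₃ = −n₁FE°₁ − n₂FE°₂.
E°₃ = (1×+0.73 + 2×-0.42) / 3 = (-0.110) / 3 = -0.037 V.
E° values themselves are not directly additive — weighting by electron count is essential.

-0.037 V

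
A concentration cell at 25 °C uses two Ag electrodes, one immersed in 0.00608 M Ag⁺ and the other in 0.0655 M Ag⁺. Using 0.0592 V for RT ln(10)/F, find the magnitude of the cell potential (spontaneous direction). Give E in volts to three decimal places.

For a concentration cell E°cell = 0. The 0.0655 M side is the cathode (reduction is favoured where [Ag⁺] is higher).
With n = 1, E = −(0.0592/1) log([Ag⁺]ₐₙ/[Ag⁺]꜀ₐₜ) = −(0.0592/1) log(0.00608/0.0655) = −(0.0592/1)(-1.032) = +0.061 V.

+0.061 V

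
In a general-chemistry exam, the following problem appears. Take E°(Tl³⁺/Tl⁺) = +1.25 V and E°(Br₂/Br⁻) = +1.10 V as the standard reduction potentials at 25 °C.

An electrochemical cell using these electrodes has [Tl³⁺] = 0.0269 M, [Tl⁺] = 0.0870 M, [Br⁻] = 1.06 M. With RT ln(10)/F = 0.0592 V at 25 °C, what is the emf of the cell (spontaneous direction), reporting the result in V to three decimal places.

Tl³⁺/Tl⁺ is the cathode (higher E°), Br₂/Br⁻ the anode: E°cell = +1.25 − (+1.10) = +0.15 V, n = 2.
Overall: Tl³⁺(aq) + 2 Br⁻(aq) → Tl⁺(aq) + Br₂(l)
Q = [Tl⁺] / ([Tl³⁺]·[Br⁻]^2); log Q = 0.459.
E = E° − (0.0592/n) log Q = +0.15 − (0.0592/2)(0.459) = +0.136 V.

+0.136 V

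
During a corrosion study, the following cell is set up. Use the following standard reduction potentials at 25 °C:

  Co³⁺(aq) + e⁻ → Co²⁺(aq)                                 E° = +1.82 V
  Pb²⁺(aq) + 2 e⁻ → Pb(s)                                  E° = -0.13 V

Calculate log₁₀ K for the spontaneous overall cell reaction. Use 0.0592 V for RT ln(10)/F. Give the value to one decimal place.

65.9

Cathode: Co³⁺/Co²⁺; anode: Pb²⁺/Pb. E°cell = +1.95 V, n = 2.
log K = nE°cell / 0.0592 = (2)(+1.95) / 0.0592 = 65.9.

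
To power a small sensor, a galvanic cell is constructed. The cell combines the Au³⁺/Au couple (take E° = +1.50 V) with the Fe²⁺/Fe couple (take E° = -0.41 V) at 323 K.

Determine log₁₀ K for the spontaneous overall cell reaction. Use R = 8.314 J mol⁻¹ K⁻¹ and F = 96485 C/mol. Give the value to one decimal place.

178.8

Cathode: Au³⁺/Au; anode: Fe²⁺/Fe. E°cell = (+1.50) − (-0.41) = +1.91 V, with n = 6.
ΔG° = −nFE° = −RT ln K, so ln K = nFE°/(RT) = (6)(96485)(+1.91) / ((8.314)(323)) = 411.748.
log₁₀ K = 411.748 / ln 10 = 178.8.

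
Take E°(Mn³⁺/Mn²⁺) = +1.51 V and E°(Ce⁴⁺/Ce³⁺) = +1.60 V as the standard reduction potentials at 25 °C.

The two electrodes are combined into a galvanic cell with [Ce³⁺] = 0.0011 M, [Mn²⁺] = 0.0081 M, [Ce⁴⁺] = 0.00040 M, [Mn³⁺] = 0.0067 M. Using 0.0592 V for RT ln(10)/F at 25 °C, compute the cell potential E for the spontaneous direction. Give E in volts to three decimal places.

+0.069 V

Ce⁴⁺/Ce³⁺ is the cathode (higher E°), Mn³⁺/Mn²⁺ the anode: E°cell = +1.60 − (+1.51) = +0.09 V, n = 1.
Overall: Ce⁴⁺(aq) + Mn²⁺(aq) → Ce³⁺(aq) + Mn³⁺(aq)
Q = [Ce³⁺]·[Mn³⁺] / ([Ce⁴⁺]·[Mn²⁺]); log Q = 0.357.
E = E° − (0.0592/n) log Q = +0.09 − (0.0592/1)(0.357) = +0.069 V.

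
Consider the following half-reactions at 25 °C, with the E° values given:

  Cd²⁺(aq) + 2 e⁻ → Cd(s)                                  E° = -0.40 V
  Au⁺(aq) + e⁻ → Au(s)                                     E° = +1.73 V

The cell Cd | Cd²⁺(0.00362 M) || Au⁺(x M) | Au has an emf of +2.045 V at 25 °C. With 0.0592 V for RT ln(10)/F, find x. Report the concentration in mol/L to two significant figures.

0.0022 M

Au⁺/Au is the cathode, Cd²⁺/Cd the anode: E°cell = +2.13 V, n = 2.
Overall reaction: 2 Au⁺(aq) + Cd(s) → 2 Au(s) + Cd²⁺(aq); Q = [Cd²⁺]^1/[Au⁺]^2.
From E = E° − (0.0592/n) log Q: log Q = (E° − E)·n/0.0592 = (+2.13 − (+2.045))·2/0.0592 = 2.8716.
So 2·log[Au⁺] = 1·log(0.00362) − log Q = -2.4413 − (2.8716) = -5.3129; log[Au⁺] = -5.3129 / 2 = -2.6564; [Au⁺] = 10^(-2.6564) ≈ 0.0022 M.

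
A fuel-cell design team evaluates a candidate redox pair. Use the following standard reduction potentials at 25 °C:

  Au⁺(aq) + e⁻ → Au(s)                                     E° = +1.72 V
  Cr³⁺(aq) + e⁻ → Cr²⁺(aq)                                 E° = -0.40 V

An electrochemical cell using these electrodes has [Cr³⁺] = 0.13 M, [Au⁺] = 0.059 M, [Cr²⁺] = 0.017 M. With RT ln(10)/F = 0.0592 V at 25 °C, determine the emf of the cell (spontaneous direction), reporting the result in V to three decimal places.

Au⁺/Au is the cathode (higher E°), Cr³⁺/Cr²⁺ the anode: E°cell = +1.72 − (-0.40) = +2.12 V, n = 1.
Overall: Au⁺(aq) + Cr²⁺(aq) → Au(s) + Cr³⁺(aq)
Q = [Cr³⁺] / ([Au⁺]·[Cr²⁺]); log Q = 2.113.
E = E° − (0.0592/n) log Q = +2.12 − (0.0592/1)(2.113) = +1.995 V.

+1.995 V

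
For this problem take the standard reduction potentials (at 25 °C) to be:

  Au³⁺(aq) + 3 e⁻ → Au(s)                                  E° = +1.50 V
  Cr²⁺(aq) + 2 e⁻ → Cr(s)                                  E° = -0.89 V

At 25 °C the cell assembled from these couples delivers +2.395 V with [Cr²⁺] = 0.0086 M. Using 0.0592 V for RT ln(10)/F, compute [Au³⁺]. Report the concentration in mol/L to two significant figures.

0.0014 M

Au³⁺/Au is the cathode, Cr²⁺/Cr the anode: E°cell = +2.39 V, n = 6.
Overall reaction: 2 Au³⁺(aq) + 3 Cr(s) → 2 Au(s) + 3 Cr²⁺(aq); Q = [Cr²⁺]^3/[Au³⁺]^2.
From E = E° − (0.0592/n) log Q: log Q = (E° − E)·n/0.0592 = (+2.39 − (+2.395))·6/0.0592 = -0.5068.
So 2·log[Au³⁺] = 3·log(0.0086) − log Q = -6.1965 − (-0.5068) = -5.6897; log[Au³⁺] = -5.6897 / 2 = -2.8449; [Au³⁺] = 10^(-2.8449) ≈ 0.0014 M.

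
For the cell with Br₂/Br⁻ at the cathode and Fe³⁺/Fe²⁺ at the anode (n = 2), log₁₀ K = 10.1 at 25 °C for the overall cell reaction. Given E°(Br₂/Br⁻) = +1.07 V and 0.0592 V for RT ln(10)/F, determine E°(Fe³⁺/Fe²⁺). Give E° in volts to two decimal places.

+0.77 V

E°cell = (0.0592/n)·log K = (0.0592/2)(10.1) = +0.299 V.
Since Br₂/Br⁻ is the cathode and Fe³⁺/Fe²⁺ the anode, E°cell = E°(Br₂/Br⁻) − E°(Fe³⁺/Fe²⁺).
So E°(Fe³⁺/Fe²⁺) = E°(Br₂/Br⁻) − E°cell = (+1.07) − (+0.299) = +0.77 V.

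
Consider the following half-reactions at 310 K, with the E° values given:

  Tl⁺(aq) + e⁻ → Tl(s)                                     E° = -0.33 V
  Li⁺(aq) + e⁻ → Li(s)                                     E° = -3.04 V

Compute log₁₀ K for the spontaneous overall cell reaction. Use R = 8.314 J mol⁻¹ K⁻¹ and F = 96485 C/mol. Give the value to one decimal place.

44.1

Cathode: Tl⁺/Tl; anode: Li⁺/Li. E°cell = (-0.33) − (-3.04) = +2.71 V, with n = 1.
ΔG° = −nFE° = −RT ln K, so ln K = nFE°/(RT) = (1)(96485)(+2.71) / ((8.314)(310)) = 101.451.
log₁₀ K = 101.451 / ln 10 = 44.1.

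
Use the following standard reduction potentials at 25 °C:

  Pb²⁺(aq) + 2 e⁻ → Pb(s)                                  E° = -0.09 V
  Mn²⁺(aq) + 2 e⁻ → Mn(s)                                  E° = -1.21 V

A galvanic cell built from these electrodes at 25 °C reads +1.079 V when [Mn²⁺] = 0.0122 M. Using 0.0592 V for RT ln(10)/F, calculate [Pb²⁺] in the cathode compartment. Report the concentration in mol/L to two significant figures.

0.00050 M

Pb²⁺/Pb is the cathode, Mn²⁺/Mn the anode: E°cell = +1.12 V, n = 2.
Overall reaction: Pb²⁺(aq) + Mn(s) → Pb(s) + Mn²⁺(aq); Q = [Mn²⁺]^1/[Pb²⁺]^1.
From E = E° − (0.0592/n) log Q: log Q = (E° − E)·n/0.0592 = (+1.12 − (+1.079))·2/0.0592 = 1.3851.
So 1·log[Pb²⁺] = 1·log(0.0122) − log Q = -1.9136 − (1.3851) = -3.2987; [Pb²⁺] = 10^(-3.2987) ≈ 0.00050 M.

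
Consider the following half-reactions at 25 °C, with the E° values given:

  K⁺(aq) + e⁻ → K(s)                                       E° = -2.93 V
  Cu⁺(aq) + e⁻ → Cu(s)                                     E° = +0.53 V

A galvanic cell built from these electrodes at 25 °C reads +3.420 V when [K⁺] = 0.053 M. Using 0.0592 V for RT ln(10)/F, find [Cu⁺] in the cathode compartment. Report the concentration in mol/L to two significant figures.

Cu⁺/Cu is the cathode, K⁺/K the anode: E°cell = +3.46 V, n = 1.
Overall reaction: Cu⁺(aq) + K(s) → Cu(s) + K⁺(aq); Q = [K⁺]^1/[Cu⁺]^1.
From E = E° − (0.0592/n) log Q: log Q = (E° − E)·n/0.0592 = (+3.46 − (+3.420))·1/0.0592 = 0.6757.
So 1·log[Cu⁺] = 1·log(0.053) − log Q = -1.2757 − (0.6757) = -1.9514; [Cu⁺] = 10^(-1.9514) ≈ 0.011 M.

0.011 M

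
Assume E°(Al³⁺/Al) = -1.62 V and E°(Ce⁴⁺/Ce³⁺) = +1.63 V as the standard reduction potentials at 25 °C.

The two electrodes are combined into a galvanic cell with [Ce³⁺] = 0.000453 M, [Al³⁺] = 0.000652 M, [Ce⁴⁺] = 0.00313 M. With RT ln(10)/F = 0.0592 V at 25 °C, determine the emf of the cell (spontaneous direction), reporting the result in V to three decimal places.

Ce⁴⁺/Ce³⁺ is the cathode (higher E°), Al³⁺/Al the anode: E°cell = +1.63 − (-1.62) = +3.25 V, n = 3.
Overall: 3 Ce⁴⁺(aq) + Al(s) → 3 Ce³⁺(aq) + Al³⁺(aq)
Q = [Ce³⁺]^3·[Al³⁺] / ([Ce⁴⁺]^3); log Q = -5.704.
E = E° − (0.0592/n) log Q = +3.25 − (0.0592/3)(-5.704) = +3.363 V.

+3.363 V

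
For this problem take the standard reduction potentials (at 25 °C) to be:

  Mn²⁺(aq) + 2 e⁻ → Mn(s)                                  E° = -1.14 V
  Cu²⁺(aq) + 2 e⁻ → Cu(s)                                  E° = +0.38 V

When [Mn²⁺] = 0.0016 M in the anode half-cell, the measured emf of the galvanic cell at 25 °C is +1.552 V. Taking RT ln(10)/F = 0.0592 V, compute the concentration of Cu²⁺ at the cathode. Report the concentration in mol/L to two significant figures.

Cu²⁺/Cu is the cathode, Mn²⁺/Mn the anode: E°cell = +1.52 V, n = 2.
Overall reaction: Cu²⁺(aq) + Mn(s) → Cu(s) + Mn²⁺(aq); Q = [Mn²⁺]^1/[Cu²⁺]^1.
From E = E° − (0.0592/n) log Q: log Q = (E° − E)·n/0.0592 = (+1.52 − (+1.552))·2/0.0592 = -1.0811.
So 1·log[Cu²⁺] = 1·log(0.0016) − log Q = -2.7959 − (-1.0811) = -1.7148; [Cu²⁺] = 10^(-1.7148) ≈ 0.019 M.

0.019 M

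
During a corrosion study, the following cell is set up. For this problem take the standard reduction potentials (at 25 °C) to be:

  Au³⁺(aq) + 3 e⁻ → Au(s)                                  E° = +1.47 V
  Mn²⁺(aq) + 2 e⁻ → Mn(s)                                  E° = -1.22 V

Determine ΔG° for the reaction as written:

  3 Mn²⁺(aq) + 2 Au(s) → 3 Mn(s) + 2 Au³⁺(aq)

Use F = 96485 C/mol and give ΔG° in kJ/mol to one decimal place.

+1557.3 kJ/mol

As written, Mn²⁺/Mn is reduced (cathode) and Au³⁺/Au is oxidised (anode), so E°cell = (-1.22) − (+1.47) = -2.69 V.
Balancing electrons gives n = 6.
ΔG° = −nFE° = −(6)(96485)(-2.69) = 1,557,268 J = +1557.3 kJ/mol.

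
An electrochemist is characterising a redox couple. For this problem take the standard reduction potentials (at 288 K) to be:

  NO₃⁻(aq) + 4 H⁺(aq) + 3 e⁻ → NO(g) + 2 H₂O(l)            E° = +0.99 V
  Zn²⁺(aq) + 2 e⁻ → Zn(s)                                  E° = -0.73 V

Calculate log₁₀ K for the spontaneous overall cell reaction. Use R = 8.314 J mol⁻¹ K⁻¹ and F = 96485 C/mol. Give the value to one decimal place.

180.6

Cathode: NO₃⁻/NO; anode: Zn²⁺/Zn. E°cell = (+0.99) − (-0.73) = +1.72 V, with n = 6.
ΔG° = −nFE° = −RT ln K, so ln K = nFE°/(RT) = (6)(96485)(+1.72) / ((8.314)(288)) = 415.850.
log₁₀ K = 415.850 / ln 10 = 180.6.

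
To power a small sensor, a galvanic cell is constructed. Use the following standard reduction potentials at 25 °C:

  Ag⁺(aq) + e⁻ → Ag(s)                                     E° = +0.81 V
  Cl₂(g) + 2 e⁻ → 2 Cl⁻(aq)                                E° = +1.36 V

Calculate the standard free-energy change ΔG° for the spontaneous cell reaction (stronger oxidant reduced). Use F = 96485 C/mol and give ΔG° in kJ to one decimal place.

Cl₂/Cl⁻ (E° = +1.36 V) is the cathode; Ag⁺/Ag (E° = +0.81 V) is the anode, so E°cell = +0.55 V.
Balancing electrons gives n = 2 (lcm of 2 and 1).
ΔG° = −nFE° = −(2)(96485)(+0.55) = -106,134 J = -106.1 kJ.

-106.1 kJ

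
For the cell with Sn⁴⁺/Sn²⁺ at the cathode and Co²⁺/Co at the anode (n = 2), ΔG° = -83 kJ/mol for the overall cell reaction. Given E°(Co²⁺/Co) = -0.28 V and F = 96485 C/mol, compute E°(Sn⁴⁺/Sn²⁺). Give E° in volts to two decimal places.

+0.15 V

E°cell = −ΔG°/(nF) = −(-83×10³)/((2)(96485)) = +0.430 V.
Since Sn⁴⁺/Sn²⁺ is the cathode and Co²⁺/Co the anode, E°cell = E°(Sn⁴⁺/Sn²⁺) − E°(Co²⁺/Co).
So E°(Sn⁴⁺/Sn²⁺) = E°cell + E°(Co²⁺/Co) = +0.430 + (-0.28) = +0.15 V.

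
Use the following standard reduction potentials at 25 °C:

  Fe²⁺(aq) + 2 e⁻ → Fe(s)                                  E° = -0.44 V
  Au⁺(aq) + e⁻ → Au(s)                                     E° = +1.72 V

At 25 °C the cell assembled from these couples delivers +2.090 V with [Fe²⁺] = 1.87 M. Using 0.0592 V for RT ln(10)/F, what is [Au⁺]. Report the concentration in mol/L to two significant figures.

0.090 M

Au⁺/Au is the cathode, Fe²⁺/Fe the anode: E°cell = +2.16 V, n = 2.
Overall reaction: 2 Au⁺(aq) + Fe(s) → 2 Au(s) + Fe²⁺(aq); Q = [Fe²⁺]^1/[Au⁺]^2.
From E = E° − (0.0592/n) log Q: log Q = (E° − E)·n/0.0592 = (+2.16 − (+2.090))·2/0.0592 = 2.3649.
So 2·log[Au⁺] = 1·log(1.87) − log Q = 0.2718 − (2.3649) = -2.0931; log[Au⁺] = -2.0931 / 2 = -1.0466; [Au⁺] = 10^(-1.0466) ≈ 0.090 M.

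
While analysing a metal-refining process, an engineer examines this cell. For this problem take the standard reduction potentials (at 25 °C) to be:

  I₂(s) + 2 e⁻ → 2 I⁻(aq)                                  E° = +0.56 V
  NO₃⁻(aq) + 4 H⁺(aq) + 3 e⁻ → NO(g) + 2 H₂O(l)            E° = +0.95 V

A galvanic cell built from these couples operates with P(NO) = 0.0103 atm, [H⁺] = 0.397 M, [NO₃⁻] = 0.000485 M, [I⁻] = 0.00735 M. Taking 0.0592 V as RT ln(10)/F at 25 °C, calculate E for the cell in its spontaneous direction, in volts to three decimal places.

+0.206 V

NO₃⁻/NO is the cathode (higher E°), I₂/I⁻ the anode: E°cell = +0.95 − (+0.56) = +0.39 V, n = 6.
Overall: 2 NO₃⁻(aq) + 8 H⁺(aq) + 6 I⁻(aq) → 2 NO(g) + 4 H₂O(l) + 3 I₂(s)
Q = P(NO)^2 / ([NO₃⁻]^2·[H⁺]^8·[I⁻]^6); log Q = 18.666.
E = E° − (0.0592/n) log Q = +0.39 − (0.0592/6)(18.666) = +0.206 V.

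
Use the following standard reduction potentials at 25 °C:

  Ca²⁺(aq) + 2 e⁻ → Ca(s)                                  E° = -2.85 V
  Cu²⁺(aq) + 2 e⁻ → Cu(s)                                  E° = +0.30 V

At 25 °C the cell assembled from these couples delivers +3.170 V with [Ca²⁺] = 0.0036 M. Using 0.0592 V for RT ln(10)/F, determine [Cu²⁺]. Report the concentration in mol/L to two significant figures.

0.017 M

Cu²⁺/Cu is the cathode, Ca²⁺/Ca the anode: E°cell = +3.15 V, n = 2.
Overall reaction: Cu²⁺(aq) + Ca(s) → Cu(s) + Ca²⁺(aq); Q = [Ca²⁺]^1/[Cu²⁺]^1.
From E = E° − (0.0592/n) log Q: log Q = (E° − E)·n/0.0592 = (+3.15 − (+3.170))·2/0.0592 = -0.6757.
So 1·log[Cu²⁺] = 1·log(0.0036) − log Q = -2.4437 − (-0.6757) = -1.7680; [Cu²⁺] = 10^(-1.7680) ≈ 0.017 M.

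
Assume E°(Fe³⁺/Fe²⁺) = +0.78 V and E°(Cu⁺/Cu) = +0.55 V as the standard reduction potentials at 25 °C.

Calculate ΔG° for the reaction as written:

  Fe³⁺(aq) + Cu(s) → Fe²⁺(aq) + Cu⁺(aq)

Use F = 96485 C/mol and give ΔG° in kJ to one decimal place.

-22.2 kJ

As written, Fe³⁺/Fe²⁺ is reduced (cathode) and Cu⁺/Cu is oxidised (anode), so E°cell = (+0.78) − (+0.55) = +0.23 V.
Balancing electrons gives n = 1.
ΔG° = −nFE° = −(1)(96485)(+0.23) = -22,192 J = -22.2 kJ.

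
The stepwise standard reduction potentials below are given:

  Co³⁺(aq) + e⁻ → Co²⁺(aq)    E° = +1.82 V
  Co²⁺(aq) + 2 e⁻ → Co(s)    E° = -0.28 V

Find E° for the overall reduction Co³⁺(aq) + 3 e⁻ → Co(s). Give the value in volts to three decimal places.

+0.420 V

Since ΔG° = −nFE° is additive over sequential reductions, n₃E°₃ = n₁E°₁ + n₂E°₂.
E°₃ = (1×+1.82 + 2×-0.28) / 3 = (+1.260) / 3 = +0.420 V.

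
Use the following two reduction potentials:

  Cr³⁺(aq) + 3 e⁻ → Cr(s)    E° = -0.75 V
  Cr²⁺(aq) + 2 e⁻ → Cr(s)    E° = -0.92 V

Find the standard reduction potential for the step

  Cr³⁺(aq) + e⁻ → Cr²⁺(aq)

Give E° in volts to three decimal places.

-0.410 V

Sequential free energies add, so n₃E°₃ = n₁E°₁ + n₂E°₂.
With n₃ = 3, and the known step contributing 2×(-0.92) V, the unknown satisfies 1·E° = 3×(-0.75) − 2×(-0.92) = -0.410.
E° = -0.410 / 1 = -0.410 V.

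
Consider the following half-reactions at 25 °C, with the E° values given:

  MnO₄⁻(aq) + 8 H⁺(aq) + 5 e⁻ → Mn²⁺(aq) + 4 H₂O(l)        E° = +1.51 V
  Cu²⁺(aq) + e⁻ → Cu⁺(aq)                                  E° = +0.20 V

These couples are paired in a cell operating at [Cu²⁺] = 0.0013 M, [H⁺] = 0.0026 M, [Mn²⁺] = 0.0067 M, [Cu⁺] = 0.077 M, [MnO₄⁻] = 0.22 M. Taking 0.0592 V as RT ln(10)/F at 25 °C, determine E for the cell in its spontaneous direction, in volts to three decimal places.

+1.188 V

MnO₄⁻/Mn²⁺ is the cathode (higher E°), Cu²⁺/Cu⁺ the anode: E°cell = +1.51 − (+0.20) = +1.31 V, n = 5.
Overall: MnO₄⁻(aq) + 8 H⁺(aq) + 5 Cu⁺(aq) → Mn²⁺(aq) + 4 H₂O(l) + 5 Cu²⁺(aq)
Q = [Mn²⁺]·[Cu²⁺]^5 / ([MnO₄⁻]·[H⁺]^8·[Cu⁺]^5); log Q = 10.301.
E = E° − (0.0592/n) log Q = +1.31 − (0.0592/5)(10.301) = +1.188 V.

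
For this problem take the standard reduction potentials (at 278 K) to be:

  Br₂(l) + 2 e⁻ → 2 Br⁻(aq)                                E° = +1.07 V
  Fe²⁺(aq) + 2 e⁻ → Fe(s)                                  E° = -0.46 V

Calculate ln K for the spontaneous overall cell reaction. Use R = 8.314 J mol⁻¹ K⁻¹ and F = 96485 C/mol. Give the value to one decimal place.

127.7

Cathode: Br₂/Br⁻; anode: Fe²⁺/Fe. E°cell = (+1.07) − (-0.46) = +1.53 V, with n = 2.
ΔG° = −nFE° = −RT ln K, so ln K = nFE°/(RT) = (2)(96485)(+1.53) / ((8.314)(278)) = 127.740.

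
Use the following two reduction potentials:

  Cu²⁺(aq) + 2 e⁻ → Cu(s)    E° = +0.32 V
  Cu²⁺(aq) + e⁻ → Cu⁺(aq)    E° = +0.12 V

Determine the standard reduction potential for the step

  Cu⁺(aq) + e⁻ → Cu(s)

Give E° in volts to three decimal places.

+0.520 V

Sequential free energies add, so n₃E°₃ = n₁E°₁ + n₂E°₂.
With n₃ = 2, and the known step contributing 1×(+0.12) V, the unknown satisfies 1·E° = 2×(+0.32) − 1×(+0.12) = +0.520.
E° = +0.520 / 1 = +0.520 V.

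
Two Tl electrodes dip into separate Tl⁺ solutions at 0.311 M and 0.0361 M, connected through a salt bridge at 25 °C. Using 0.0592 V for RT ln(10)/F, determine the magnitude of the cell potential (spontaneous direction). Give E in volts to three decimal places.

For a concentration cell E°cell = 0. The 0.311 M side is the cathode (reduction is favoured where [Tl⁺] is higher).
With n = 1, E = −(0.0592/1) log([Tl⁺]ₐₙ/[Tl⁺]꜀ₐₜ) = −(0.0592/1) log(0.0361/0.311) = −(0.0592/1)(-0.935) = +0.055 V.

+0.055 V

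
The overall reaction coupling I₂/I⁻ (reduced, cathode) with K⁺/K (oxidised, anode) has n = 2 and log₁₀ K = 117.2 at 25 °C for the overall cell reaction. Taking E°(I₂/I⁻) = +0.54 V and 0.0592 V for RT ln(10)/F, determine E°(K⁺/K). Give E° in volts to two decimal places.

E°cell = (0.0592/n)·log K = (0.0592/2)(117.2) = +3.469 V.
Since I₂/I⁻ is the cathode and K⁺/K the anode, E°cell = E°(I₂/I⁻) − E°(K⁺/K).
So E°(K⁺/K) = E°(I₂/I⁻) − E°cell = (+0.54) − (+3.469) = -2.93 V.

-2.93 V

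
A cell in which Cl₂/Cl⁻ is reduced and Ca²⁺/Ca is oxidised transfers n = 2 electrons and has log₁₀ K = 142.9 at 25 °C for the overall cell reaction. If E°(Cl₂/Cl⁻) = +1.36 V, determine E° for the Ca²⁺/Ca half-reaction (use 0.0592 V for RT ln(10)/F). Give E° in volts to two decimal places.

E°cell = (0.0592/n)·log K = (0.0592/2)(142.9) = +4.230 V.
Since Cl₂/Cl⁻ is the cathode and Ca²⁺/Ca the anode, E°cell = E°(Cl₂/Cl⁻) − E°(Ca²⁺/Ca).
So E°(Ca²⁺/Ca) = E°(Cl₂/Cl⁻) − E°cell = (+1.36) − (+4.230) = -2.87 V.

-2.87 V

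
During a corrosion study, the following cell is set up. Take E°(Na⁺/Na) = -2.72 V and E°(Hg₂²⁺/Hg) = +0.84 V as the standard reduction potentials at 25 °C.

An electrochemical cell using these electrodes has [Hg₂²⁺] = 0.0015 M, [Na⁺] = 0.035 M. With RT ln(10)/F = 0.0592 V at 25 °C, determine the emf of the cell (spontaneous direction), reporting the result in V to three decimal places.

Hg₂²⁺/Hg is the cathode (higher E°), Na⁺/Na the anode: E°cell = +0.84 − (-2.72) = +3.56 V, n = 2.
Overall: Hg₂²⁺(aq) + 2 Na(s) → 2 Hg(l) + 2 Na⁺(aq)
Q = [Na⁺]^2 / ([Hg₂²⁺]); log Q = -0.088.
E = E° − (0.0592/n) log Q = +3.56 − (0.0592/2)(-0.088) = +3.563 V.

+3.563 V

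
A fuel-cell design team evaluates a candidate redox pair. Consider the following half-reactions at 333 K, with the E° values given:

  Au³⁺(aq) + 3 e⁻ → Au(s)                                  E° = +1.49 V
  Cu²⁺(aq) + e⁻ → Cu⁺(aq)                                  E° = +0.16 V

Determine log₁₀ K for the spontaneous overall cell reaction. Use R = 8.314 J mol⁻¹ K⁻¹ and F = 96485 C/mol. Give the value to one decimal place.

Cathode: Au³⁺/Au; anode: Cu²⁺/Cu⁺. E°cell = (+1.49) − (+0.16) = +1.33 V, with n = 3.
ΔG° = −nFE° = −RT ln K, so ln K = nFE°/(RT) = (3)(96485)(+1.33) / ((8.314)(333)) = 139.052.
log₁₀ K = 139.052 / ln 10 = 60.4.

60.4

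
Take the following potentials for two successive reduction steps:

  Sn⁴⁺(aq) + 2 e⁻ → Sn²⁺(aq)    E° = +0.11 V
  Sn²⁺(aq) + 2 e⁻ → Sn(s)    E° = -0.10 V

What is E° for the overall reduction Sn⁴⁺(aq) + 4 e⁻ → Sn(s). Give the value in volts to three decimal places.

+0.005 V

Adding the free-energy changes (−nFE°) of the two steps gives −n₃FE°₃ = −n₁FE°₁ − n₂FE°₂.
E°₃ = (2×+0.11 + 2×-0.10) / 4 = (+0.020) / 4 = +0.005 V.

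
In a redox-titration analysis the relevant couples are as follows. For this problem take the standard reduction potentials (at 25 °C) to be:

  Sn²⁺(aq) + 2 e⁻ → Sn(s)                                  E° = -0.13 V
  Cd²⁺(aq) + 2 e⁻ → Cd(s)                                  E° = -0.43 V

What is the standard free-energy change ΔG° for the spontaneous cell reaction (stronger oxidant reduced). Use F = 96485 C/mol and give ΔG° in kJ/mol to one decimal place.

-57.9 kJ/mol

Sn²⁺/Sn (E° = -0.13 V) is the cathode; Cd²⁺/Cd (E° = -0.43 V) is the anode, so E°cell = +0.30 V.
Balancing electrons gives n = 2 (lcm of 2 and 2).
ΔG° = −nFE° = −(2)(96485)(+0.30) = -57,891 J = -57.9 kJ/mol.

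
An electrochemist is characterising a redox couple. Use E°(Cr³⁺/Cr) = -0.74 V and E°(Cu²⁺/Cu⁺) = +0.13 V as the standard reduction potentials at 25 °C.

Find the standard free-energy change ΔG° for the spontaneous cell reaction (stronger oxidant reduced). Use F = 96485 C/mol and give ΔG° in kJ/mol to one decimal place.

-251.8 kJ/mol

Cu²⁺/Cu⁺ (E° = +0.13 V) is the cathode; Cr³⁺/Cr (E° = -0.74 V) is the anode, so E°cell = +0.87 V.
Balancing electrons gives n = 3 (lcm of 1 and 3).
ΔG° = −nFE° = −(3)(96485)(+0.87) = -251,826 J = -251.8 kJ/mol.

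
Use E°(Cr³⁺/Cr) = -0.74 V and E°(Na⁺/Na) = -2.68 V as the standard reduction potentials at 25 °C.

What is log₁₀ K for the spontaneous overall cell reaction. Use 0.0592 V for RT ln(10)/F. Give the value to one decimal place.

98.3

Cathode: Cr³⁺/Cr; anode: Na⁺/Na. E°cell = +1.94 V, n = 3.
log K = nE°cell / 0.0592 = (3)(+1.94) / 0.0592 = 98.3.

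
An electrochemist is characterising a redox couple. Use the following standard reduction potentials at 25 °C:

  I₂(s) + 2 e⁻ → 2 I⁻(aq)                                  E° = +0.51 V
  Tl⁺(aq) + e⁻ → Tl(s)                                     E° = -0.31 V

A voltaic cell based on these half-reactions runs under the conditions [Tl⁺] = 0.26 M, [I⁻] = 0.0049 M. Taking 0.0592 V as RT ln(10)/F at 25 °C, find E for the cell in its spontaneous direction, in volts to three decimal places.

I₂/I⁻ is the cathode (higher E°), Tl⁺/Tl the anode: E°cell = +0.51 − (-0.31) = +0.82 V, n = 2.
Overall: I₂(s) + 2 Tl(s) → 2 I⁻(aq) + 2 Tl⁺(aq)
Q = [I⁻]^2·[Tl⁺]^2; log Q = -5.790.
E = E° − (0.0592/n) log Q = +0.82 − (0.0592/2)(-5.790) = +0.991 V.

+0.991 V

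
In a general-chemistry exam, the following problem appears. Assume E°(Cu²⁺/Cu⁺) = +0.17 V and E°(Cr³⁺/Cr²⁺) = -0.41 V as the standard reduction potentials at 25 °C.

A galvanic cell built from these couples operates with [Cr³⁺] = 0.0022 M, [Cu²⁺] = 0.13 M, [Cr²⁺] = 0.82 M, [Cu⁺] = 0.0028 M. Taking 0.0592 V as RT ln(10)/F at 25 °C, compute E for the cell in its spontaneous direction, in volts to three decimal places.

Cu²⁺/Cu⁺ is the cathode (higher E°), Cr³⁺/Cr²⁺ the anode: E°cell = +0.17 − (-0.41) = +0.58 V, n = 1.
Overall: Cu²⁺(aq) + Cr²⁺(aq) → Cu⁺(aq) + Cr³⁺(aq)
Q = [Cu⁺]·[Cr³⁺] / ([Cu²⁺]·[Cr²⁺]); log Q = -4.238.
E = E° − (0.0592/n) log Q = +0.58 − (0.0592/1)(-4.238) = +0.831 V.

+0.831 V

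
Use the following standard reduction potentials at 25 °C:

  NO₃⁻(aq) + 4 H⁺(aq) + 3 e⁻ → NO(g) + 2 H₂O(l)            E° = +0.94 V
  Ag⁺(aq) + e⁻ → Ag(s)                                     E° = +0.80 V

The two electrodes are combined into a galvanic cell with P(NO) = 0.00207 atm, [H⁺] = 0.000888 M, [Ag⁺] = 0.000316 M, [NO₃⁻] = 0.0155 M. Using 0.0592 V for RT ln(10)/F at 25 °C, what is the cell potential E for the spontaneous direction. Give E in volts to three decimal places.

+0.124 V

NO₃⁻/NO is the cathode (higher E°), Ag⁺/Ag the anode: E°cell = +0.94 − (+0.80) = +0.14 V, n = 3.
Overall: NO₃⁻(aq) + 4 H⁺(aq) + 3 Ag(s) → NO(g) + 2 H₂O(l) + 3 Ag⁺(aq)
Q = P(NO)·[Ag⁺]^3 / ([NO₃⁻]·[H⁺]^4); log Q = 0.831.
E = E° − (0.0592/n) log Q = +0.14 − (0.0592/3)(0.831) = +0.124 V.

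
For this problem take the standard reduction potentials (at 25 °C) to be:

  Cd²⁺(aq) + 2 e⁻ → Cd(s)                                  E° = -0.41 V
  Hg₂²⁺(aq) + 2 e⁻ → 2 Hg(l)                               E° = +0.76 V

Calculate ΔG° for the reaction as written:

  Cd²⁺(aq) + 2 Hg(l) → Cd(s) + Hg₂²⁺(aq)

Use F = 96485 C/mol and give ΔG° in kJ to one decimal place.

+225.8 kJ

As written, Cd²⁺/Cd is reduced (cathode) and Hg₂²⁺/Hg is oxidised (anode), so E°cell = (-0.41) − (+0.76) = -1.17 V.
Balancing electrons gives n = 2.
ΔG° = −nFE° = −(2)(96485)(-1.17) = 225,775 J = +225.8 kJ.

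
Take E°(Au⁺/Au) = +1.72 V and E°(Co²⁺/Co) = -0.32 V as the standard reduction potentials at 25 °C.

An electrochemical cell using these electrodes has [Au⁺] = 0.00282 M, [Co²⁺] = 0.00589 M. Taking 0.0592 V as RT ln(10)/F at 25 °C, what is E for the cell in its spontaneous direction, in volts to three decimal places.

+1.955 V

Au⁺/Au is the cathode (higher E°), Co²⁺/Co the anode: E°cell = +1.72 − (-0.32) = +2.04 V, n = 2.
Overall: 2 Au⁺(aq) + Co(s) → 2 Au(s) + Co²⁺(aq)
Q = [Co²⁺] / ([Au⁺]^2); log Q = 2.870.
E = E° − (0.0592/n) log Q = +2.04 − (0.0592/2)(2.870) = +1.955 V.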